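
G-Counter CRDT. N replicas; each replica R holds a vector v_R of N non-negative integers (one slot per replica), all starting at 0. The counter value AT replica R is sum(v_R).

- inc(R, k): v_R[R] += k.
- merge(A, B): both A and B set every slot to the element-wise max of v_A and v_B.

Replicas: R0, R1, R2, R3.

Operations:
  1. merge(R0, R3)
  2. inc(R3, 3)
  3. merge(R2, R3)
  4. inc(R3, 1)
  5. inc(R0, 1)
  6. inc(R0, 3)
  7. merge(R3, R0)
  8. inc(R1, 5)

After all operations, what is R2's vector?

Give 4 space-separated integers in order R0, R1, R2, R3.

Op 1: merge R0<->R3 -> R0=(0,0,0,0) R3=(0,0,0,0)
Op 2: inc R3 by 3 -> R3=(0,0,0,3) value=3
Op 3: merge R2<->R3 -> R2=(0,0,0,3) R3=(0,0,0,3)
Op 4: inc R3 by 1 -> R3=(0,0,0,4) value=4
Op 5: inc R0 by 1 -> R0=(1,0,0,0) value=1
Op 6: inc R0 by 3 -> R0=(4,0,0,0) value=4
Op 7: merge R3<->R0 -> R3=(4,0,0,4) R0=(4,0,0,4)
Op 8: inc R1 by 5 -> R1=(0,5,0,0) value=5

Answer: 0 0 0 3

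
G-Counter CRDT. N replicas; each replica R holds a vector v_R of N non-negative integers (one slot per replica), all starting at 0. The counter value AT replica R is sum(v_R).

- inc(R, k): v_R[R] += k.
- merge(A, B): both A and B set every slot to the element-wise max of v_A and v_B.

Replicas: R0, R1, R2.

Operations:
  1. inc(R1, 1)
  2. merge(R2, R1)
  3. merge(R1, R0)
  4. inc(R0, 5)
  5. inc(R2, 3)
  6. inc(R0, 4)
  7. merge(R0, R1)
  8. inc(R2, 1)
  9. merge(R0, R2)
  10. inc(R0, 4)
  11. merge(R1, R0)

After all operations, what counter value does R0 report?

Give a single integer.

Op 1: inc R1 by 1 -> R1=(0,1,0) value=1
Op 2: merge R2<->R1 -> R2=(0,1,0) R1=(0,1,0)
Op 3: merge R1<->R0 -> R1=(0,1,0) R0=(0,1,0)
Op 4: inc R0 by 5 -> R0=(5,1,0) value=6
Op 5: inc R2 by 3 -> R2=(0,1,3) value=4
Op 6: inc R0 by 4 -> R0=(9,1,0) value=10
Op 7: merge R0<->R1 -> R0=(9,1,0) R1=(9,1,0)
Op 8: inc R2 by 1 -> R2=(0,1,4) value=5
Op 9: merge R0<->R2 -> R0=(9,1,4) R2=(9,1,4)
Op 10: inc R0 by 4 -> R0=(13,1,4) value=18
Op 11: merge R1<->R0 -> R1=(13,1,4) R0=(13,1,4)

Answer: 18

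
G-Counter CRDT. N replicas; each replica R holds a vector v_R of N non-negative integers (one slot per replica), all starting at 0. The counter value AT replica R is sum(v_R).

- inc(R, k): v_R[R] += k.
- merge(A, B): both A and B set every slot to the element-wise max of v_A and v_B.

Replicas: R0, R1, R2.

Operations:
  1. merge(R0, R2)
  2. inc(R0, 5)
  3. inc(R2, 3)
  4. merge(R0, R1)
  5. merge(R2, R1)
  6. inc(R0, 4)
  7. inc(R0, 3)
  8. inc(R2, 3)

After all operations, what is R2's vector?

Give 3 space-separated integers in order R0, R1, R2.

Op 1: merge R0<->R2 -> R0=(0,0,0) R2=(0,0,0)
Op 2: inc R0 by 5 -> R0=(5,0,0) value=5
Op 3: inc R2 by 3 -> R2=(0,0,3) value=3
Op 4: merge R0<->R1 -> R0=(5,0,0) R1=(5,0,0)
Op 5: merge R2<->R1 -> R2=(5,0,3) R1=(5,0,3)
Op 6: inc R0 by 4 -> R0=(9,0,0) value=9
Op 7: inc R0 by 3 -> R0=(12,0,0) value=12
Op 8: inc R2 by 3 -> R2=(5,0,6) value=11

Answer: 5 0 6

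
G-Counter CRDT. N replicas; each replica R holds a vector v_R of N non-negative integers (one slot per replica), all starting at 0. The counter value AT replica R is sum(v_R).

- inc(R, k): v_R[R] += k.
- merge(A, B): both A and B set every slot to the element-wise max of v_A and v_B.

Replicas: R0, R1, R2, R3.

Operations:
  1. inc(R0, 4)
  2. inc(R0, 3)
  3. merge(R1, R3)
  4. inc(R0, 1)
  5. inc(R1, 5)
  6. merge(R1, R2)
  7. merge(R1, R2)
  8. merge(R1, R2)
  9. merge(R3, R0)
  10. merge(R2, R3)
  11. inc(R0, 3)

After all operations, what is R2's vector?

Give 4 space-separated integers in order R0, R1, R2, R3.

Answer: 8 5 0 0

Derivation:
Op 1: inc R0 by 4 -> R0=(4,0,0,0) value=4
Op 2: inc R0 by 3 -> R0=(7,0,0,0) value=7
Op 3: merge R1<->R3 -> R1=(0,0,0,0) R3=(0,0,0,0)
Op 4: inc R0 by 1 -> R0=(8,0,0,0) value=8
Op 5: inc R1 by 5 -> R1=(0,5,0,0) value=5
Op 6: merge R1<->R2 -> R1=(0,5,0,0) R2=(0,5,0,0)
Op 7: merge R1<->R2 -> R1=(0,5,0,0) R2=(0,5,0,0)
Op 8: merge R1<->R2 -> R1=(0,5,0,0) R2=(0,5,0,0)
Op 9: merge R3<->R0 -> R3=(8,0,0,0) R0=(8,0,0,0)
Op 10: merge R2<->R3 -> R2=(8,5,0,0) R3=(8,5,0,0)
Op 11: inc R0 by 3 -> R0=(11,0,0,0) value=11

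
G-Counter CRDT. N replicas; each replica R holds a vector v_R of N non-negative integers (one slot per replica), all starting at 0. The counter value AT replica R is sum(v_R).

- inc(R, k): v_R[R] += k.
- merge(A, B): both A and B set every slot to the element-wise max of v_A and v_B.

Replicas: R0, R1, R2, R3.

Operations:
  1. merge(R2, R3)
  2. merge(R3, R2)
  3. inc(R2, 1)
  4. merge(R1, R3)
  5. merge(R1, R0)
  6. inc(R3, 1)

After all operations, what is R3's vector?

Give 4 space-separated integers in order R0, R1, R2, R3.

Answer: 0 0 0 1

Derivation:
Op 1: merge R2<->R3 -> R2=(0,0,0,0) R3=(0,0,0,0)
Op 2: merge R3<->R2 -> R3=(0,0,0,0) R2=(0,0,0,0)
Op 3: inc R2 by 1 -> R2=(0,0,1,0) value=1
Op 4: merge R1<->R3 -> R1=(0,0,0,0) R3=(0,0,0,0)
Op 5: merge R1<->R0 -> R1=(0,0,0,0) R0=(0,0,0,0)
Op 6: inc R3 by 1 -> R3=(0,0,0,1) value=1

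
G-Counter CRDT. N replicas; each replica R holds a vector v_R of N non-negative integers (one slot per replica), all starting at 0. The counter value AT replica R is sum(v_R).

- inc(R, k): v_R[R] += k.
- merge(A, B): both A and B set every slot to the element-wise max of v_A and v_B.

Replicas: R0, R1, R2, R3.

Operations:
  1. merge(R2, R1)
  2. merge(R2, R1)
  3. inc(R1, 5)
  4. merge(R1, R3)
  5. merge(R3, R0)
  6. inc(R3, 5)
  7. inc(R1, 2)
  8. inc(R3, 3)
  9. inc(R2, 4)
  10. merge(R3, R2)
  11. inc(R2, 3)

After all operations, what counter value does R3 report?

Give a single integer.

Op 1: merge R2<->R1 -> R2=(0,0,0,0) R1=(0,0,0,0)
Op 2: merge R2<->R1 -> R2=(0,0,0,0) R1=(0,0,0,0)
Op 3: inc R1 by 5 -> R1=(0,5,0,0) value=5
Op 4: merge R1<->R3 -> R1=(0,5,0,0) R3=(0,5,0,0)
Op 5: merge R3<->R0 -> R3=(0,5,0,0) R0=(0,5,0,0)
Op 6: inc R3 by 5 -> R3=(0,5,0,5) value=10
Op 7: inc R1 by 2 -> R1=(0,7,0,0) value=7
Op 8: inc R3 by 3 -> R3=(0,5,0,8) value=13
Op 9: inc R2 by 4 -> R2=(0,0,4,0) value=4
Op 10: merge R3<->R2 -> R3=(0,5,4,8) R2=(0,5,4,8)
Op 11: inc R2 by 3 -> R2=(0,5,7,8) value=20

Answer: 17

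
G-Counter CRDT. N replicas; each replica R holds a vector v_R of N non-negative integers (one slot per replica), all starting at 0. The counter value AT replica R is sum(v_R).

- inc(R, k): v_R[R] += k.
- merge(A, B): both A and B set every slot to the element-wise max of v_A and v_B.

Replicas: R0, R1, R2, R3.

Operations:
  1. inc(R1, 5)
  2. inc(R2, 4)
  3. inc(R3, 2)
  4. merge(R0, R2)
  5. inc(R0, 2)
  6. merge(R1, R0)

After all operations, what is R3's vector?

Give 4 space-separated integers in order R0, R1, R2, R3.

Op 1: inc R1 by 5 -> R1=(0,5,0,0) value=5
Op 2: inc R2 by 4 -> R2=(0,0,4,0) value=4
Op 3: inc R3 by 2 -> R3=(0,0,0,2) value=2
Op 4: merge R0<->R2 -> R0=(0,0,4,0) R2=(0,0,4,0)
Op 5: inc R0 by 2 -> R0=(2,0,4,0) value=6
Op 6: merge R1<->R0 -> R1=(2,5,4,0) R0=(2,5,4,0)

Answer: 0 0 0 2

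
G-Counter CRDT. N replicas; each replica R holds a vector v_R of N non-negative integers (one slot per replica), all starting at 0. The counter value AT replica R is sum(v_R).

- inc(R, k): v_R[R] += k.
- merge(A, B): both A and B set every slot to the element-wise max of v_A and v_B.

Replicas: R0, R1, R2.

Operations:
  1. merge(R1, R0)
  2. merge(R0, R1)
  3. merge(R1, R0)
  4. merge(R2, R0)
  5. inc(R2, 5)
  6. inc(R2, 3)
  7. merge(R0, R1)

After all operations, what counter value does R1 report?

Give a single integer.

Answer: 0

Derivation:
Op 1: merge R1<->R0 -> R1=(0,0,0) R0=(0,0,0)
Op 2: merge R0<->R1 -> R0=(0,0,0) R1=(0,0,0)
Op 3: merge R1<->R0 -> R1=(0,0,0) R0=(0,0,0)
Op 4: merge R2<->R0 -> R2=(0,0,0) R0=(0,0,0)
Op 5: inc R2 by 5 -> R2=(0,0,5) value=5
Op 6: inc R2 by 3 -> R2=(0,0,8) value=8
Op 7: merge R0<->R1 -> R0=(0,0,0) R1=(0,0,0)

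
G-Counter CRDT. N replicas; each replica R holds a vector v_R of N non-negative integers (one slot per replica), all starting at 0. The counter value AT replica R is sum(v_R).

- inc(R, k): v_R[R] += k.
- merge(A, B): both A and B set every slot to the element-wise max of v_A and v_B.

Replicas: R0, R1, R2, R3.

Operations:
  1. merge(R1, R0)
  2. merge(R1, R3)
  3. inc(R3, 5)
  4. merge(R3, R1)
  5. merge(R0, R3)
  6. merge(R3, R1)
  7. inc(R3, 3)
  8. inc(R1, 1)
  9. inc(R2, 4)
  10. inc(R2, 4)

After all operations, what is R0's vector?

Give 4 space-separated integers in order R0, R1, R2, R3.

Answer: 0 0 0 5

Derivation:
Op 1: merge R1<->R0 -> R1=(0,0,0,0) R0=(0,0,0,0)
Op 2: merge R1<->R3 -> R1=(0,0,0,0) R3=(0,0,0,0)
Op 3: inc R3 by 5 -> R3=(0,0,0,5) value=5
Op 4: merge R3<->R1 -> R3=(0,0,0,5) R1=(0,0,0,5)
Op 5: merge R0<->R3 -> R0=(0,0,0,5) R3=(0,0,0,5)
Op 6: merge R3<->R1 -> R3=(0,0,0,5) R1=(0,0,0,5)
Op 7: inc R3 by 3 -> R3=(0,0,0,8) value=8
Op 8: inc R1 by 1 -> R1=(0,1,0,5) value=6
Op 9: inc R2 by 4 -> R2=(0,0,4,0) value=4
Op 10: inc R2 by 4 -> R2=(0,0,8,0) value=8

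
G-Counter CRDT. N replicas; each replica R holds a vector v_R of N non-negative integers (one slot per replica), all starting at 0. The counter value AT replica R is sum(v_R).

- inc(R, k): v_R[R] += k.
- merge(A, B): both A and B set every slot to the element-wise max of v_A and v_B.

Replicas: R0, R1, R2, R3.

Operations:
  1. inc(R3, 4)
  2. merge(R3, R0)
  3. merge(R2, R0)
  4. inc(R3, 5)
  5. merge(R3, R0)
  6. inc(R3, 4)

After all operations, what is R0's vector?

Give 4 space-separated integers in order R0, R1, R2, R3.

Answer: 0 0 0 9

Derivation:
Op 1: inc R3 by 4 -> R3=(0,0,0,4) value=4
Op 2: merge R3<->R0 -> R3=(0,0,0,4) R0=(0,0,0,4)
Op 3: merge R2<->R0 -> R2=(0,0,0,4) R0=(0,0,0,4)
Op 4: inc R3 by 5 -> R3=(0,0,0,9) value=9
Op 5: merge R3<->R0 -> R3=(0,0,0,9) R0=(0,0,0,9)
Op 6: inc R3 by 4 -> R3=(0,0,0,13) value=13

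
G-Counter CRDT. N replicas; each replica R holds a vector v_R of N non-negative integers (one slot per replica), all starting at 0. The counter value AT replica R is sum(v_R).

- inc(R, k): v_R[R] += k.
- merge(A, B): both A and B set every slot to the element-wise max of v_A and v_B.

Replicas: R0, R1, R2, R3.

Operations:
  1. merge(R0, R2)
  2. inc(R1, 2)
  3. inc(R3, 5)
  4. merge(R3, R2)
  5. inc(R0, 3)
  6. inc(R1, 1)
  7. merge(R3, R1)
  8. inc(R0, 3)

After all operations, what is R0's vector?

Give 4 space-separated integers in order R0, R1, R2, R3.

Op 1: merge R0<->R2 -> R0=(0,0,0,0) R2=(0,0,0,0)
Op 2: inc R1 by 2 -> R1=(0,2,0,0) value=2
Op 3: inc R3 by 5 -> R3=(0,0,0,5) value=5
Op 4: merge R3<->R2 -> R3=(0,0,0,5) R2=(0,0,0,5)
Op 5: inc R0 by 3 -> R0=(3,0,0,0) value=3
Op 6: inc R1 by 1 -> R1=(0,3,0,0) value=3
Op 7: merge R3<->R1 -> R3=(0,3,0,5) R1=(0,3,0,5)
Op 8: inc R0 by 3 -> R0=(6,0,0,0) value=6

Answer: 6 0 0 0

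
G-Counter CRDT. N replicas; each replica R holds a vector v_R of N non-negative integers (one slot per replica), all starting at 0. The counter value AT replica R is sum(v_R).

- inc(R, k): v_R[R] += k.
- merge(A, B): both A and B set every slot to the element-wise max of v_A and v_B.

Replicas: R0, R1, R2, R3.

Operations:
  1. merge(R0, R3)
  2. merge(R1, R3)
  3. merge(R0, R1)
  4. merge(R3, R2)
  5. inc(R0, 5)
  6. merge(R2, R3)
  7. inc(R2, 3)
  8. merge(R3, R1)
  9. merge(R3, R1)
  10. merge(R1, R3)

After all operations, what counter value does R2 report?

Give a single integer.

Op 1: merge R0<->R3 -> R0=(0,0,0,0) R3=(0,0,0,0)
Op 2: merge R1<->R3 -> R1=(0,0,0,0) R3=(0,0,0,0)
Op 3: merge R0<->R1 -> R0=(0,0,0,0) R1=(0,0,0,0)
Op 4: merge R3<->R2 -> R3=(0,0,0,0) R2=(0,0,0,0)
Op 5: inc R0 by 5 -> R0=(5,0,0,0) value=5
Op 6: merge R2<->R3 -> R2=(0,0,0,0) R3=(0,0,0,0)
Op 7: inc R2 by 3 -> R2=(0,0,3,0) value=3
Op 8: merge R3<->R1 -> R3=(0,0,0,0) R1=(0,0,0,0)
Op 9: merge R3<->R1 -> R3=(0,0,0,0) R1=(0,0,0,0)
Op 10: merge R1<->R3 -> R1=(0,0,0,0) R3=(0,0,0,0)

Answer: 3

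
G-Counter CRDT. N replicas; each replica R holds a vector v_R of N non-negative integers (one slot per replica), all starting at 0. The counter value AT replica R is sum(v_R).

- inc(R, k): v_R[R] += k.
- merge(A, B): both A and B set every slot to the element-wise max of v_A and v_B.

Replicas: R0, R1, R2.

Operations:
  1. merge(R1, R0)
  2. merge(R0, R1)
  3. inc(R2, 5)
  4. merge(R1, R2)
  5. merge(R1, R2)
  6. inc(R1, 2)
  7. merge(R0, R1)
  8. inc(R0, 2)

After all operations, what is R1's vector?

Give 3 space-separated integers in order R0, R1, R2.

Op 1: merge R1<->R0 -> R1=(0,0,0) R0=(0,0,0)
Op 2: merge R0<->R1 -> R0=(0,0,0) R1=(0,0,0)
Op 3: inc R2 by 5 -> R2=(0,0,5) value=5
Op 4: merge R1<->R2 -> R1=(0,0,5) R2=(0,0,5)
Op 5: merge R1<->R2 -> R1=(0,0,5) R2=(0,0,5)
Op 6: inc R1 by 2 -> R1=(0,2,5) value=7
Op 7: merge R0<->R1 -> R0=(0,2,5) R1=(0,2,5)
Op 8: inc R0 by 2 -> R0=(2,2,5) value=9

Answer: 0 2 5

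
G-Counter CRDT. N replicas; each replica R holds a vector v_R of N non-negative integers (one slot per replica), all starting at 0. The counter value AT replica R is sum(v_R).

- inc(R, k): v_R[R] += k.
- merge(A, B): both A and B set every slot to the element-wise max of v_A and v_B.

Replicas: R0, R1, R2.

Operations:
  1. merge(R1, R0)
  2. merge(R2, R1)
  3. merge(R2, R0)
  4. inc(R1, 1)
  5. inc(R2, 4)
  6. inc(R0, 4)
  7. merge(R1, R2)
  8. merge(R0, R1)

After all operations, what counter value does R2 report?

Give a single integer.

Op 1: merge R1<->R0 -> R1=(0,0,0) R0=(0,0,0)
Op 2: merge R2<->R1 -> R2=(0,0,0) R1=(0,0,0)
Op 3: merge R2<->R0 -> R2=(0,0,0) R0=(0,0,0)
Op 4: inc R1 by 1 -> R1=(0,1,0) value=1
Op 5: inc R2 by 4 -> R2=(0,0,4) value=4
Op 6: inc R0 by 4 -> R0=(4,0,0) value=4
Op 7: merge R1<->R2 -> R1=(0,1,4) R2=(0,1,4)
Op 8: merge R0<->R1 -> R0=(4,1,4) R1=(4,1,4)

Answer: 5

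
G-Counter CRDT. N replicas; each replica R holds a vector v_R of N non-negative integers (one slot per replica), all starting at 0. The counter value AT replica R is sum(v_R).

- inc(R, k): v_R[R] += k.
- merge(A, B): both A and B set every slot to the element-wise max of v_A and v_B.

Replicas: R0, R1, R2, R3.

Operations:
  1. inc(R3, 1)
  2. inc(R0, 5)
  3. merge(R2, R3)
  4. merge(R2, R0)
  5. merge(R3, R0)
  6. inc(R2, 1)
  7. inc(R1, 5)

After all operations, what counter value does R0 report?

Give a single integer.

Answer: 6

Derivation:
Op 1: inc R3 by 1 -> R3=(0,0,0,1) value=1
Op 2: inc R0 by 5 -> R0=(5,0,0,0) value=5
Op 3: merge R2<->R3 -> R2=(0,0,0,1) R3=(0,0,0,1)
Op 4: merge R2<->R0 -> R2=(5,0,0,1) R0=(5,0,0,1)
Op 5: merge R3<->R0 -> R3=(5,0,0,1) R0=(5,0,0,1)
Op 6: inc R2 by 1 -> R2=(5,0,1,1) value=7
Op 7: inc R1 by 5 -> R1=(0,5,0,0) value=5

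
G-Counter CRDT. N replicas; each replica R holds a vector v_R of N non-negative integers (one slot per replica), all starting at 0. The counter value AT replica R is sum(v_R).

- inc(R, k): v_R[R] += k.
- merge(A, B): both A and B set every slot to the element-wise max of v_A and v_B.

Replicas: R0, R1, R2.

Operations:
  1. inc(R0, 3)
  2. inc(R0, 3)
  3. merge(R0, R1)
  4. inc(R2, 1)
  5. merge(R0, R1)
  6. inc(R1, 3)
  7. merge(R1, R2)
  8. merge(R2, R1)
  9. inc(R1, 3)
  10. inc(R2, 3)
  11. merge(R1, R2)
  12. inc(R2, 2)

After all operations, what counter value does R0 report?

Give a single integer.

Op 1: inc R0 by 3 -> R0=(3,0,0) value=3
Op 2: inc R0 by 3 -> R0=(6,0,0) value=6
Op 3: merge R0<->R1 -> R0=(6,0,0) R1=(6,0,0)
Op 4: inc R2 by 1 -> R2=(0,0,1) value=1
Op 5: merge R0<->R1 -> R0=(6,0,0) R1=(6,0,0)
Op 6: inc R1 by 3 -> R1=(6,3,0) value=9
Op 7: merge R1<->R2 -> R1=(6,3,1) R2=(6,3,1)
Op 8: merge R2<->R1 -> R2=(6,3,1) R1=(6,3,1)
Op 9: inc R1 by 3 -> R1=(6,6,1) value=13
Op 10: inc R2 by 3 -> R2=(6,3,4) value=13
Op 11: merge R1<->R2 -> R1=(6,6,4) R2=(6,6,4)
Op 12: inc R2 by 2 -> R2=(6,6,6) value=18

Answer: 6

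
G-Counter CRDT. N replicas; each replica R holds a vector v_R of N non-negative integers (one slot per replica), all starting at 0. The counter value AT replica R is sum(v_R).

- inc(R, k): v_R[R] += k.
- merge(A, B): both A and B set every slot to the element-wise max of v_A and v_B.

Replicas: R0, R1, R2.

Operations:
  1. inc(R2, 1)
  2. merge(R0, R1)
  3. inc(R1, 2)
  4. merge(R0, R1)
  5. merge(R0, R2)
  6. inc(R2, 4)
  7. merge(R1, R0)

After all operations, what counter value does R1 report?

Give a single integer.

Op 1: inc R2 by 1 -> R2=(0,0,1) value=1
Op 2: merge R0<->R1 -> R0=(0,0,0) R1=(0,0,0)
Op 3: inc R1 by 2 -> R1=(0,2,0) value=2
Op 4: merge R0<->R1 -> R0=(0,2,0) R1=(0,2,0)
Op 5: merge R0<->R2 -> R0=(0,2,1) R2=(0,2,1)
Op 6: inc R2 by 4 -> R2=(0,2,5) value=7
Op 7: merge R1<->R0 -> R1=(0,2,1) R0=(0,2,1)

Answer: 3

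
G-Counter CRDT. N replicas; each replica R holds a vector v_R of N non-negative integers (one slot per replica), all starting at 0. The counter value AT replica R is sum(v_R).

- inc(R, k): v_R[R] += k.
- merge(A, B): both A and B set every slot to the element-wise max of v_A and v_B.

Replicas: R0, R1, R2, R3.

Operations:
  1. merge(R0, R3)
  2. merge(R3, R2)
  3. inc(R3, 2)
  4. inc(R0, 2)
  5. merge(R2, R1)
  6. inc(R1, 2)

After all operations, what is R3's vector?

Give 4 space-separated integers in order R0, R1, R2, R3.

Answer: 0 0 0 2

Derivation:
Op 1: merge R0<->R3 -> R0=(0,0,0,0) R3=(0,0,0,0)
Op 2: merge R3<->R2 -> R3=(0,0,0,0) R2=(0,0,0,0)
Op 3: inc R3 by 2 -> R3=(0,0,0,2) value=2
Op 4: inc R0 by 2 -> R0=(2,0,0,0) value=2
Op 5: merge R2<->R1 -> R2=(0,0,0,0) R1=(0,0,0,0)
Op 6: inc R1 by 2 -> R1=(0,2,0,0) value=2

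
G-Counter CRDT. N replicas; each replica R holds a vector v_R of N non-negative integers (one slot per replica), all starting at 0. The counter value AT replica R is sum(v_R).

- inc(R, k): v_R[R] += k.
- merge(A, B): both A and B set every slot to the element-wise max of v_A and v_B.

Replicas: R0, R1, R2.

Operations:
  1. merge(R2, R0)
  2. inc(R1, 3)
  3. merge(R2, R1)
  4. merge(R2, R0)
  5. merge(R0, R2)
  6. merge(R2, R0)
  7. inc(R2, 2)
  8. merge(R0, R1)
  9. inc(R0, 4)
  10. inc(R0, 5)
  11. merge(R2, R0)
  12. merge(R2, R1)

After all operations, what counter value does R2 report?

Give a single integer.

Answer: 14

Derivation:
Op 1: merge R2<->R0 -> R2=(0,0,0) R0=(0,0,0)
Op 2: inc R1 by 3 -> R1=(0,3,0) value=3
Op 3: merge R2<->R1 -> R2=(0,3,0) R1=(0,3,0)
Op 4: merge R2<->R0 -> R2=(0,3,0) R0=(0,3,0)
Op 5: merge R0<->R2 -> R0=(0,3,0) R2=(0,3,0)
Op 6: merge R2<->R0 -> R2=(0,3,0) R0=(0,3,0)
Op 7: inc R2 by 2 -> R2=(0,3,2) value=5
Op 8: merge R0<->R1 -> R0=(0,3,0) R1=(0,3,0)
Op 9: inc R0 by 4 -> R0=(4,3,0) value=7
Op 10: inc R0 by 5 -> R0=(9,3,0) value=12
Op 11: merge R2<->R0 -> R2=(9,3,2) R0=(9,3,2)
Op 12: merge R2<->R1 -> R2=(9,3,2) R1=(9,3,2)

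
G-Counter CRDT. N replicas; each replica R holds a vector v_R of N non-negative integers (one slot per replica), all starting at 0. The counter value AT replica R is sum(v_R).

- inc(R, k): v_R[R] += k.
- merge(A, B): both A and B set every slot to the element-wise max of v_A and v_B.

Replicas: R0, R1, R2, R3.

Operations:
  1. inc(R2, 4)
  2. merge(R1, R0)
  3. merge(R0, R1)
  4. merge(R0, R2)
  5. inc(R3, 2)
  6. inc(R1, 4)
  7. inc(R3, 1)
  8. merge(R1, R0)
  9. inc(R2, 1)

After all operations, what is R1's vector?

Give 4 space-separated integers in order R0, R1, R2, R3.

Answer: 0 4 4 0

Derivation:
Op 1: inc R2 by 4 -> R2=(0,0,4,0) value=4
Op 2: merge R1<->R0 -> R1=(0,0,0,0) R0=(0,0,0,0)
Op 3: merge R0<->R1 -> R0=(0,0,0,0) R1=(0,0,0,0)
Op 4: merge R0<->R2 -> R0=(0,0,4,0) R2=(0,0,4,0)
Op 5: inc R3 by 2 -> R3=(0,0,0,2) value=2
Op 6: inc R1 by 4 -> R1=(0,4,0,0) value=4
Op 7: inc R3 by 1 -> R3=(0,0,0,3) value=3
Op 8: merge R1<->R0 -> R1=(0,4,4,0) R0=(0,4,4,0)
Op 9: inc R2 by 1 -> R2=(0,0,5,0) value=5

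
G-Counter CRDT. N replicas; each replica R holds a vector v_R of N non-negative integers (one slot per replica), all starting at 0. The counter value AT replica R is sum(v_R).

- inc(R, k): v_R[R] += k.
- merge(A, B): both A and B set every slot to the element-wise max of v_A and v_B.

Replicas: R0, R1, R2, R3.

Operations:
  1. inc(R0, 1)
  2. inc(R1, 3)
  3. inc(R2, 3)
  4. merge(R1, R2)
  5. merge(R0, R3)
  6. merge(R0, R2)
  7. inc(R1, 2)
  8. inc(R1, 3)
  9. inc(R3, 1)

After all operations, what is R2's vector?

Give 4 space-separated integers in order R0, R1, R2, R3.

Answer: 1 3 3 0

Derivation:
Op 1: inc R0 by 1 -> R0=(1,0,0,0) value=1
Op 2: inc R1 by 3 -> R1=(0,3,0,0) value=3
Op 3: inc R2 by 3 -> R2=(0,0,3,0) value=3
Op 4: merge R1<->R2 -> R1=(0,3,3,0) R2=(0,3,3,0)
Op 5: merge R0<->R3 -> R0=(1,0,0,0) R3=(1,0,0,0)
Op 6: merge R0<->R2 -> R0=(1,3,3,0) R2=(1,3,3,0)
Op 7: inc R1 by 2 -> R1=(0,5,3,0) value=8
Op 8: inc R1 by 3 -> R1=(0,8,3,0) value=11
Op 9: inc R3 by 1 -> R3=(1,0,0,1) value=2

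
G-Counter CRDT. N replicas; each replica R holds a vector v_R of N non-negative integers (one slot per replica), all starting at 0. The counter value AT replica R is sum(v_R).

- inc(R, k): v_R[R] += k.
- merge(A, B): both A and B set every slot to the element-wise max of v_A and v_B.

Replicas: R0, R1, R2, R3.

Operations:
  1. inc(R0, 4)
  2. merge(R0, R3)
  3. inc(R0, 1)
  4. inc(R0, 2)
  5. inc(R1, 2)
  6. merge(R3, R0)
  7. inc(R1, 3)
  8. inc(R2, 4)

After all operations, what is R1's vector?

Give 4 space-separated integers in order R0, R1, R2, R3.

Op 1: inc R0 by 4 -> R0=(4,0,0,0) value=4
Op 2: merge R0<->R3 -> R0=(4,0,0,0) R3=(4,0,0,0)
Op 3: inc R0 by 1 -> R0=(5,0,0,0) value=5
Op 4: inc R0 by 2 -> R0=(7,0,0,0) value=7
Op 5: inc R1 by 2 -> R1=(0,2,0,0) value=2
Op 6: merge R3<->R0 -> R3=(7,0,0,0) R0=(7,0,0,0)
Op 7: inc R1 by 3 -> R1=(0,5,0,0) value=5
Op 8: inc R2 by 4 -> R2=(0,0,4,0) value=4

Answer: 0 5 0 0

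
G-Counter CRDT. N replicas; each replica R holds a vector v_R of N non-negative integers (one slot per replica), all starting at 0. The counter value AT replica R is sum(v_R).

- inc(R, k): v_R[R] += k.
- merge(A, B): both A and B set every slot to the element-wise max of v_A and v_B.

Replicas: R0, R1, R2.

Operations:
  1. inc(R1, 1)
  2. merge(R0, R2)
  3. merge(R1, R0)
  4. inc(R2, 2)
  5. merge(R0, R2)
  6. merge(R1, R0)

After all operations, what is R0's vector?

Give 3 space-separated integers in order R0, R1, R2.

Answer: 0 1 2

Derivation:
Op 1: inc R1 by 1 -> R1=(0,1,0) value=1
Op 2: merge R0<->R2 -> R0=(0,0,0) R2=(0,0,0)
Op 3: merge R1<->R0 -> R1=(0,1,0) R0=(0,1,0)
Op 4: inc R2 by 2 -> R2=(0,0,2) value=2
Op 5: merge R0<->R2 -> R0=(0,1,2) R2=(0,1,2)
Op 6: merge R1<->R0 -> R1=(0,1,2) R0=(0,1,2)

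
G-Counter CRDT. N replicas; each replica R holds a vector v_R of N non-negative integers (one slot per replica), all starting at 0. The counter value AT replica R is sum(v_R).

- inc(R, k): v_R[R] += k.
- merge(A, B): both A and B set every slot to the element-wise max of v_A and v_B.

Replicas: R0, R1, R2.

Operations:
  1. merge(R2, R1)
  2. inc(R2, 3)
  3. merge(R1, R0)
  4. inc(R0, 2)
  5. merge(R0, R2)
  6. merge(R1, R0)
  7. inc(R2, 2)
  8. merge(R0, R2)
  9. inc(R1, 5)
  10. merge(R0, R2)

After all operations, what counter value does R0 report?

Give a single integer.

Answer: 7

Derivation:
Op 1: merge R2<->R1 -> R2=(0,0,0) R1=(0,0,0)
Op 2: inc R2 by 3 -> R2=(0,0,3) value=3
Op 3: merge R1<->R0 -> R1=(0,0,0) R0=(0,0,0)
Op 4: inc R0 by 2 -> R0=(2,0,0) value=2
Op 5: merge R0<->R2 -> R0=(2,0,3) R2=(2,0,3)
Op 6: merge R1<->R0 -> R1=(2,0,3) R0=(2,0,3)
Op 7: inc R2 by 2 -> R2=(2,0,5) value=7
Op 8: merge R0<->R2 -> R0=(2,0,5) R2=(2,0,5)
Op 9: inc R1 by 5 -> R1=(2,5,3) value=10
Op 10: merge R0<->R2 -> R0=(2,0,5) R2=(2,0,5)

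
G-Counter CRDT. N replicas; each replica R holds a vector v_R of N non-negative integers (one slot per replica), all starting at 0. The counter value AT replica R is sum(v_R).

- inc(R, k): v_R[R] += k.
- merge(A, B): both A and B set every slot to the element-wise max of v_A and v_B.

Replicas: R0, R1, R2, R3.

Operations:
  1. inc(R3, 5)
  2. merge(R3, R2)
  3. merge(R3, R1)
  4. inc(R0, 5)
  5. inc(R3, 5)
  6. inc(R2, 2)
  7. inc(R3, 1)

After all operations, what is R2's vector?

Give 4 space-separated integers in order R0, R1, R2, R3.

Answer: 0 0 2 5

Derivation:
Op 1: inc R3 by 5 -> R3=(0,0,0,5) value=5
Op 2: merge R3<->R2 -> R3=(0,0,0,5) R2=(0,0,0,5)
Op 3: merge R3<->R1 -> R3=(0,0,0,5) R1=(0,0,0,5)
Op 4: inc R0 by 5 -> R0=(5,0,0,0) value=5
Op 5: inc R3 by 5 -> R3=(0,0,0,10) value=10
Op 6: inc R2 by 2 -> R2=(0,0,2,5) value=7
Op 7: inc R3 by 1 -> R3=(0,0,0,11) value=11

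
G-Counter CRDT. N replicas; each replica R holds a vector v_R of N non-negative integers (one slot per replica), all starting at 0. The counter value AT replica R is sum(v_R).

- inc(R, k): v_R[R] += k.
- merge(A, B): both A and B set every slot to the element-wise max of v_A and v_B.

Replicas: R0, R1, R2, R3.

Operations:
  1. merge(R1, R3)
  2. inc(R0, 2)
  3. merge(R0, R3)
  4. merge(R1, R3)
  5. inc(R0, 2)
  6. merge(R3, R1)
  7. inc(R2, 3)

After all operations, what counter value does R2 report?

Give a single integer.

Op 1: merge R1<->R3 -> R1=(0,0,0,0) R3=(0,0,0,0)
Op 2: inc R0 by 2 -> R0=(2,0,0,0) value=2
Op 3: merge R0<->R3 -> R0=(2,0,0,0) R3=(2,0,0,0)
Op 4: merge R1<->R3 -> R1=(2,0,0,0) R3=(2,0,0,0)
Op 5: inc R0 by 2 -> R0=(4,0,0,0) value=4
Op 6: merge R3<->R1 -> R3=(2,0,0,0) R1=(2,0,0,0)
Op 7: inc R2 by 3 -> R2=(0,0,3,0) value=3

Answer: 3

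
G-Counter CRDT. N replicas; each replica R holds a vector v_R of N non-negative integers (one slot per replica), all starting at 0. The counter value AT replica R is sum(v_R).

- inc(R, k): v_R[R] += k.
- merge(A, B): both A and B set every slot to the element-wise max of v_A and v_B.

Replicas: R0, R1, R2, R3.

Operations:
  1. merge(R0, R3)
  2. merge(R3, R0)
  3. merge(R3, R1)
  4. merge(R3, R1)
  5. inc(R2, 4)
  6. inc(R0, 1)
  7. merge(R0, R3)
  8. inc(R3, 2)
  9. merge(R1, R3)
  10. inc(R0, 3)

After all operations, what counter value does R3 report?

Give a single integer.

Op 1: merge R0<->R3 -> R0=(0,0,0,0) R3=(0,0,0,0)
Op 2: merge R3<->R0 -> R3=(0,0,0,0) R0=(0,0,0,0)
Op 3: merge R3<->R1 -> R3=(0,0,0,0) R1=(0,0,0,0)
Op 4: merge R3<->R1 -> R3=(0,0,0,0) R1=(0,0,0,0)
Op 5: inc R2 by 4 -> R2=(0,0,4,0) value=4
Op 6: inc R0 by 1 -> R0=(1,0,0,0) value=1
Op 7: merge R0<->R3 -> R0=(1,0,0,0) R3=(1,0,0,0)
Op 8: inc R3 by 2 -> R3=(1,0,0,2) value=3
Op 9: merge R1<->R3 -> R1=(1,0,0,2) R3=(1,0,0,2)
Op 10: inc R0 by 3 -> R0=(4,0,0,0) value=4

Answer: 3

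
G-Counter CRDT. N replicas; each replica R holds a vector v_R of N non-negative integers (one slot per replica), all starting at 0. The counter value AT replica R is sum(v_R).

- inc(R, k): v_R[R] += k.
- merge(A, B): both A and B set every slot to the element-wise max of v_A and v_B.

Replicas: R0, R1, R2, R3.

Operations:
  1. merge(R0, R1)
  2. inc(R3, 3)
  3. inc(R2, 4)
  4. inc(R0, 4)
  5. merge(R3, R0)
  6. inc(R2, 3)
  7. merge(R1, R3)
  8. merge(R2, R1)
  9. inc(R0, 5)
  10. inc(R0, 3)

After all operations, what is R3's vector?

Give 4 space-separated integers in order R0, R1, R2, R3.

Op 1: merge R0<->R1 -> R0=(0,0,0,0) R1=(0,0,0,0)
Op 2: inc R3 by 3 -> R3=(0,0,0,3) value=3
Op 3: inc R2 by 4 -> R2=(0,0,4,0) value=4
Op 4: inc R0 by 4 -> R0=(4,0,0,0) value=4
Op 5: merge R3<->R0 -> R3=(4,0,0,3) R0=(4,0,0,3)
Op 6: inc R2 by 3 -> R2=(0,0,7,0) value=7
Op 7: merge R1<->R3 -> R1=(4,0,0,3) R3=(4,0,0,3)
Op 8: merge R2<->R1 -> R2=(4,0,7,3) R1=(4,0,7,3)
Op 9: inc R0 by 5 -> R0=(9,0,0,3) value=12
Op 10: inc R0 by 3 -> R0=(12,0,0,3) value=15

Answer: 4 0 0 3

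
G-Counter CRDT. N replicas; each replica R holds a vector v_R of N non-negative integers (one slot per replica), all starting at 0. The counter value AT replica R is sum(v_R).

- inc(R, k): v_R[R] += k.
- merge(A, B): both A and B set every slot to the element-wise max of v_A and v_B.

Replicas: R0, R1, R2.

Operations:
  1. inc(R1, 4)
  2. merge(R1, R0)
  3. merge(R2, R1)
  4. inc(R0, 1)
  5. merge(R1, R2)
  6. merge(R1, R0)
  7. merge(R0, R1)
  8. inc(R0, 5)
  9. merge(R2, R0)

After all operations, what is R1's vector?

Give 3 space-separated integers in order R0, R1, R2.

Answer: 1 4 0

Derivation:
Op 1: inc R1 by 4 -> R1=(0,4,0) value=4
Op 2: merge R1<->R0 -> R1=(0,4,0) R0=(0,4,0)
Op 3: merge R2<->R1 -> R2=(0,4,0) R1=(0,4,0)
Op 4: inc R0 by 1 -> R0=(1,4,0) value=5
Op 5: merge R1<->R2 -> R1=(0,4,0) R2=(0,4,0)
Op 6: merge R1<->R0 -> R1=(1,4,0) R0=(1,4,0)
Op 7: merge R0<->R1 -> R0=(1,4,0) R1=(1,4,0)
Op 8: inc R0 by 5 -> R0=(6,4,0) value=10
Op 9: merge R2<->R0 -> R2=(6,4,0) R0=(6,4,0)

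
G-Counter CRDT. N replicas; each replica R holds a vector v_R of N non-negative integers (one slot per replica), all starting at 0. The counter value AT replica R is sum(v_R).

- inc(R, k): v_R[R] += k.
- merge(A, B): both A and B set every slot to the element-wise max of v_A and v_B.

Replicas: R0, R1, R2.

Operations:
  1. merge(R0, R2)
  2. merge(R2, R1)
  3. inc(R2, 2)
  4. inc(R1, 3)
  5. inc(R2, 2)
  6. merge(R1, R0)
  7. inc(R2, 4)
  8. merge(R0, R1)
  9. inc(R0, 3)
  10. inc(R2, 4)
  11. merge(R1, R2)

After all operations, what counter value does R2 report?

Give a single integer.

Answer: 15

Derivation:
Op 1: merge R0<->R2 -> R0=(0,0,0) R2=(0,0,0)
Op 2: merge R2<->R1 -> R2=(0,0,0) R1=(0,0,0)
Op 3: inc R2 by 2 -> R2=(0,0,2) value=2
Op 4: inc R1 by 3 -> R1=(0,3,0) value=3
Op 5: inc R2 by 2 -> R2=(0,0,4) value=4
Op 6: merge R1<->R0 -> R1=(0,3,0) R0=(0,3,0)
Op 7: inc R2 by 4 -> R2=(0,0,8) value=8
Op 8: merge R0<->R1 -> R0=(0,3,0) R1=(0,3,0)
Op 9: inc R0 by 3 -> R0=(3,3,0) value=6
Op 10: inc R2 by 4 -> R2=(0,0,12) value=12
Op 11: merge R1<->R2 -> R1=(0,3,12) R2=(0,3,12)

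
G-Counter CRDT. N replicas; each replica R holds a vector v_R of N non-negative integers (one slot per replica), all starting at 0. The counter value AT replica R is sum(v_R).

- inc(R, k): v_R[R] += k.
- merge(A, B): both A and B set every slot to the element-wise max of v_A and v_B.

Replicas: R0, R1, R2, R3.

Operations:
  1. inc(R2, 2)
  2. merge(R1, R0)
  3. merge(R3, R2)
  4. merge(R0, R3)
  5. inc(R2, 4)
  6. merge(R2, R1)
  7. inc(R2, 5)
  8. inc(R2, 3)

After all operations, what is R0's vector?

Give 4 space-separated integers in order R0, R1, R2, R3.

Answer: 0 0 2 0

Derivation:
Op 1: inc R2 by 2 -> R2=(0,0,2,0) value=2
Op 2: merge R1<->R0 -> R1=(0,0,0,0) R0=(0,0,0,0)
Op 3: merge R3<->R2 -> R3=(0,0,2,0) R2=(0,0,2,0)
Op 4: merge R0<->R3 -> R0=(0,0,2,0) R3=(0,0,2,0)
Op 5: inc R2 by 4 -> R2=(0,0,6,0) value=6
Op 6: merge R2<->R1 -> R2=(0,0,6,0) R1=(0,0,6,0)
Op 7: inc R2 by 5 -> R2=(0,0,11,0) value=11
Op 8: inc R2 by 3 -> R2=(0,0,14,0) value=14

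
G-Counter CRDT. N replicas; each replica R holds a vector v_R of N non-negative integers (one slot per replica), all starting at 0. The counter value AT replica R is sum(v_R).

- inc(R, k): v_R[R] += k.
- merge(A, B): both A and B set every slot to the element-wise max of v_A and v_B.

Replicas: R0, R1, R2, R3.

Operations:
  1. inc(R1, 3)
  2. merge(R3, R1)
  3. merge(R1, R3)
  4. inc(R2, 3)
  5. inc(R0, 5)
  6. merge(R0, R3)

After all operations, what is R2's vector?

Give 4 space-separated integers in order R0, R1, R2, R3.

Answer: 0 0 3 0

Derivation:
Op 1: inc R1 by 3 -> R1=(0,3,0,0) value=3
Op 2: merge R3<->R1 -> R3=(0,3,0,0) R1=(0,3,0,0)
Op 3: merge R1<->R3 -> R1=(0,3,0,0) R3=(0,3,0,0)
Op 4: inc R2 by 3 -> R2=(0,0,3,0) value=3
Op 5: inc R0 by 5 -> R0=(5,0,0,0) value=5
Op 6: merge R0<->R3 -> R0=(5,3,0,0) R3=(5,3,0,0)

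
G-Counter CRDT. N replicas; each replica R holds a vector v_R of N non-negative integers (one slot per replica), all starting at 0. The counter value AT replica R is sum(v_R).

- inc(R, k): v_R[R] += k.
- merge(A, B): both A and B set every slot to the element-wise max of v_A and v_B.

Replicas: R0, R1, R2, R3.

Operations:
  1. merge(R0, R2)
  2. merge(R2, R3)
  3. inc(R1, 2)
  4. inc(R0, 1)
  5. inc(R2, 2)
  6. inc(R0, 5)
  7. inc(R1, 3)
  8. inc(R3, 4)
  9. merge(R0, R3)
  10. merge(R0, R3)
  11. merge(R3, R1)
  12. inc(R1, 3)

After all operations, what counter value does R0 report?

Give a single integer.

Answer: 10

Derivation:
Op 1: merge R0<->R2 -> R0=(0,0,0,0) R2=(0,0,0,0)
Op 2: merge R2<->R3 -> R2=(0,0,0,0) R3=(0,0,0,0)
Op 3: inc R1 by 2 -> R1=(0,2,0,0) value=2
Op 4: inc R0 by 1 -> R0=(1,0,0,0) value=1
Op 5: inc R2 by 2 -> R2=(0,0,2,0) value=2
Op 6: inc R0 by 5 -> R0=(6,0,0,0) value=6
Op 7: inc R1 by 3 -> R1=(0,5,0,0) value=5
Op 8: inc R3 by 4 -> R3=(0,0,0,4) value=4
Op 9: merge R0<->R3 -> R0=(6,0,0,4) R3=(6,0,0,4)
Op 10: merge R0<->R3 -> R0=(6,0,0,4) R3=(6,0,0,4)
Op 11: merge R3<->R1 -> R3=(6,5,0,4) R1=(6,5,0,4)
Op 12: inc R1 by 3 -> R1=(6,8,0,4) value=18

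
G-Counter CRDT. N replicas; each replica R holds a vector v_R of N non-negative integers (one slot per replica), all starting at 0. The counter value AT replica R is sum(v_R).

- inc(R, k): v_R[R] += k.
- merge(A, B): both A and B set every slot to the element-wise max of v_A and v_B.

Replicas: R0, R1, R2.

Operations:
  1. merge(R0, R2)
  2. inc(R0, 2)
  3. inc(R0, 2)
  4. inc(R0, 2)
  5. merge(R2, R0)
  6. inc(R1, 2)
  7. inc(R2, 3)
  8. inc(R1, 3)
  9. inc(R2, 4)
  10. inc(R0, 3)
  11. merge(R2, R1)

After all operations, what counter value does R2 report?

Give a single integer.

Answer: 18

Derivation:
Op 1: merge R0<->R2 -> R0=(0,0,0) R2=(0,0,0)
Op 2: inc R0 by 2 -> R0=(2,0,0) value=2
Op 3: inc R0 by 2 -> R0=(4,0,0) value=4
Op 4: inc R0 by 2 -> R0=(6,0,0) value=6
Op 5: merge R2<->R0 -> R2=(6,0,0) R0=(6,0,0)
Op 6: inc R1 by 2 -> R1=(0,2,0) value=2
Op 7: inc R2 by 3 -> R2=(6,0,3) value=9
Op 8: inc R1 by 3 -> R1=(0,5,0) value=5
Op 9: inc R2 by 4 -> R2=(6,0,7) value=13
Op 10: inc R0 by 3 -> R0=(9,0,0) value=9
Op 11: merge R2<->R1 -> R2=(6,5,7) R1=(6,5,7)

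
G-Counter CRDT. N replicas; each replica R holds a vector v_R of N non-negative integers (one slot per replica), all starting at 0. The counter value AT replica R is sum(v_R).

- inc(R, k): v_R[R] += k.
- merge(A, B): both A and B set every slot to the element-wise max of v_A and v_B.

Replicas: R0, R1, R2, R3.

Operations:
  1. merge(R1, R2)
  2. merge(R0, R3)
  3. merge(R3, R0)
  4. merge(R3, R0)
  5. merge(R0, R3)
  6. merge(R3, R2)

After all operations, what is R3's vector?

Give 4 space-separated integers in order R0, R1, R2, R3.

Op 1: merge R1<->R2 -> R1=(0,0,0,0) R2=(0,0,0,0)
Op 2: merge R0<->R3 -> R0=(0,0,0,0) R3=(0,0,0,0)
Op 3: merge R3<->R0 -> R3=(0,0,0,0) R0=(0,0,0,0)
Op 4: merge R3<->R0 -> R3=(0,0,0,0) R0=(0,0,0,0)
Op 5: merge R0<->R3 -> R0=(0,0,0,0) R3=(0,0,0,0)
Op 6: merge R3<->R2 -> R3=(0,0,0,0) R2=(0,0,0,0)

Answer: 0 0 0 0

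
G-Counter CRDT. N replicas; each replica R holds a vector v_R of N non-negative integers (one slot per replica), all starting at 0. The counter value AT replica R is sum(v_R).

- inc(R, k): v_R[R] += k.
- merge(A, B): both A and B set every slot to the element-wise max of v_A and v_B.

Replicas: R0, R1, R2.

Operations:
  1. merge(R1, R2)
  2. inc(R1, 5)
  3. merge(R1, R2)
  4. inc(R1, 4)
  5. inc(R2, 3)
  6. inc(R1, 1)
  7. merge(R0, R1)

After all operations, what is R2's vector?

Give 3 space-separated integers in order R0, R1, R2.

Op 1: merge R1<->R2 -> R1=(0,0,0) R2=(0,0,0)
Op 2: inc R1 by 5 -> R1=(0,5,0) value=5
Op 3: merge R1<->R2 -> R1=(0,5,0) R2=(0,5,0)
Op 4: inc R1 by 4 -> R1=(0,9,0) value=9
Op 5: inc R2 by 3 -> R2=(0,5,3) value=8
Op 6: inc R1 by 1 -> R1=(0,10,0) value=10
Op 7: merge R0<->R1 -> R0=(0,10,0) R1=(0,10,0)

Answer: 0 5 3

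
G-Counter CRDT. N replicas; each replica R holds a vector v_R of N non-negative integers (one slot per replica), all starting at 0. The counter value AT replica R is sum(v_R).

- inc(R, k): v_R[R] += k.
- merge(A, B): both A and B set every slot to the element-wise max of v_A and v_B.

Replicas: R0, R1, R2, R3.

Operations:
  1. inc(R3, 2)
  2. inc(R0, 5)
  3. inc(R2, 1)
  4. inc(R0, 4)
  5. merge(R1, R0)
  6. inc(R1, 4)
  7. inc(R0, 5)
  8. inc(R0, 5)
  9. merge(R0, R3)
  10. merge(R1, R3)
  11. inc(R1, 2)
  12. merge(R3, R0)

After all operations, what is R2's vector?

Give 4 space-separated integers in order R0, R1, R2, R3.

Answer: 0 0 1 0

Derivation:
Op 1: inc R3 by 2 -> R3=(0,0,0,2) value=2
Op 2: inc R0 by 5 -> R0=(5,0,0,0) value=5
Op 3: inc R2 by 1 -> R2=(0,0,1,0) value=1
Op 4: inc R0 by 4 -> R0=(9,0,0,0) value=9
Op 5: merge R1<->R0 -> R1=(9,0,0,0) R0=(9,0,0,0)
Op 6: inc R1 by 4 -> R1=(9,4,0,0) value=13
Op 7: inc R0 by 5 -> R0=(14,0,0,0) value=14
Op 8: inc R0 by 5 -> R0=(19,0,0,0) value=19
Op 9: merge R0<->R3 -> R0=(19,0,0,2) R3=(19,0,0,2)
Op 10: merge R1<->R3 -> R1=(19,4,0,2) R3=(19,4,0,2)
Op 11: inc R1 by 2 -> R1=(19,6,0,2) value=27
Op 12: merge R3<->R0 -> R3=(19,4,0,2) R0=(19,4,0,2)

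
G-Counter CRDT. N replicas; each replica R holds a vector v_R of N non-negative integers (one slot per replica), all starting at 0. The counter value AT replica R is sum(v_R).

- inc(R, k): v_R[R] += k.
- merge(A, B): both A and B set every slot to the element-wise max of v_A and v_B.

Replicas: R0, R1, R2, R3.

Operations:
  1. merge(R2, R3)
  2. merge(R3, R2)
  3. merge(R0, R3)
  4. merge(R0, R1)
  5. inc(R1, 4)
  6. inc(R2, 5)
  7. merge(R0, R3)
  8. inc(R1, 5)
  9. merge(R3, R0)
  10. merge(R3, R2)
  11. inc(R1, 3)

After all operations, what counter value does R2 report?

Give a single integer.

Op 1: merge R2<->R3 -> R2=(0,0,0,0) R3=(0,0,0,0)
Op 2: merge R3<->R2 -> R3=(0,0,0,0) R2=(0,0,0,0)
Op 3: merge R0<->R3 -> R0=(0,0,0,0) R3=(0,0,0,0)
Op 4: merge R0<->R1 -> R0=(0,0,0,0) R1=(0,0,0,0)
Op 5: inc R1 by 4 -> R1=(0,4,0,0) value=4
Op 6: inc R2 by 5 -> R2=(0,0,5,0) value=5
Op 7: merge R0<->R3 -> R0=(0,0,0,0) R3=(0,0,0,0)
Op 8: inc R1 by 5 -> R1=(0,9,0,0) value=9
Op 9: merge R3<->R0 -> R3=(0,0,0,0) R0=(0,0,0,0)
Op 10: merge R3<->R2 -> R3=(0,0,5,0) R2=(0,0,5,0)
Op 11: inc R1 by 3 -> R1=(0,12,0,0) value=12

Answer: 5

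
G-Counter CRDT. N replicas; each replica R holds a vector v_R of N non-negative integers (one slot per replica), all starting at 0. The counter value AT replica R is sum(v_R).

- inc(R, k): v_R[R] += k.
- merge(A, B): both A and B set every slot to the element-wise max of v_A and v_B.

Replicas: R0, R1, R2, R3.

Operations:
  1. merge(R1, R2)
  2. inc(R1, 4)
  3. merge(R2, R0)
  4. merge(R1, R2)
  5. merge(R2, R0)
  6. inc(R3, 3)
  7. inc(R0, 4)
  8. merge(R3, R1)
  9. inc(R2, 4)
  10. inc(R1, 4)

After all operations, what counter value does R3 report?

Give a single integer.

Answer: 7

Derivation:
Op 1: merge R1<->R2 -> R1=(0,0,0,0) R2=(0,0,0,0)
Op 2: inc R1 by 4 -> R1=(0,4,0,0) value=4
Op 3: merge R2<->R0 -> R2=(0,0,0,0) R0=(0,0,0,0)
Op 4: merge R1<->R2 -> R1=(0,4,0,0) R2=(0,4,0,0)
Op 5: merge R2<->R0 -> R2=(0,4,0,0) R0=(0,4,0,0)
Op 6: inc R3 by 3 -> R3=(0,0,0,3) value=3
Op 7: inc R0 by 4 -> R0=(4,4,0,0) value=8
Op 8: merge R3<->R1 -> R3=(0,4,0,3) R1=(0,4,0,3)
Op 9: inc R2 by 4 -> R2=(0,4,4,0) value=8
Op 10: inc R1 by 4 -> R1=(0,8,0,3) value=11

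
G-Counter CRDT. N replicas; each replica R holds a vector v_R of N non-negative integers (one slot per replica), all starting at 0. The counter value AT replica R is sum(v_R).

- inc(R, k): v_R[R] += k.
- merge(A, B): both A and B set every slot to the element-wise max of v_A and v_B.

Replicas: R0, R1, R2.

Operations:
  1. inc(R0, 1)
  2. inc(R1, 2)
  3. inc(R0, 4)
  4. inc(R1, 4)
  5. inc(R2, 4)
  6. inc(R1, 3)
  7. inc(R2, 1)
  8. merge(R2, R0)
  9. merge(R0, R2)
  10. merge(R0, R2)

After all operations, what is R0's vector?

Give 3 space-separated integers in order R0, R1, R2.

Op 1: inc R0 by 1 -> R0=(1,0,0) value=1
Op 2: inc R1 by 2 -> R1=(0,2,0) value=2
Op 3: inc R0 by 4 -> R0=(5,0,0) value=5
Op 4: inc R1 by 4 -> R1=(0,6,0) value=6
Op 5: inc R2 by 4 -> R2=(0,0,4) value=4
Op 6: inc R1 by 3 -> R1=(0,9,0) value=9
Op 7: inc R2 by 1 -> R2=(0,0,5) value=5
Op 8: merge R2<->R0 -> R2=(5,0,5) R0=(5,0,5)
Op 9: merge R0<->R2 -> R0=(5,0,5) R2=(5,0,5)
Op 10: merge R0<->R2 -> R0=(5,0,5) R2=(5,0,5)

Answer: 5 0 5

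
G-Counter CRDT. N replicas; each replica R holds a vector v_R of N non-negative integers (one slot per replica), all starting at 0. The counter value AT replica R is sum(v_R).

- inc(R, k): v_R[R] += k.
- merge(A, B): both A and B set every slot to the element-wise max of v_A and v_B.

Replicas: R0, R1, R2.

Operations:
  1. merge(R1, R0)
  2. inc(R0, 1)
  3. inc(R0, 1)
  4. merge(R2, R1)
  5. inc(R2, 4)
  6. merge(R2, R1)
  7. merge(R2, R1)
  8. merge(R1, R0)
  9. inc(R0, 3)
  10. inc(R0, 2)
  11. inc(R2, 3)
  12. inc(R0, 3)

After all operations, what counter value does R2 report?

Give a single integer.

Answer: 7

Derivation:
Op 1: merge R1<->R0 -> R1=(0,0,0) R0=(0,0,0)
Op 2: inc R0 by 1 -> R0=(1,0,0) value=1
Op 3: inc R0 by 1 -> R0=(2,0,0) value=2
Op 4: merge R2<->R1 -> R2=(0,0,0) R1=(0,0,0)
Op 5: inc R2 by 4 -> R2=(0,0,4) value=4
Op 6: merge R2<->R1 -> R2=(0,0,4) R1=(0,0,4)
Op 7: merge R2<->R1 -> R2=(0,0,4) R1=(0,0,4)
Op 8: merge R1<->R0 -> R1=(2,0,4) R0=(2,0,4)
Op 9: inc R0 by 3 -> R0=(5,0,4) value=9
Op 10: inc R0 by 2 -> R0=(7,0,4) value=11
Op 11: inc R2 by 3 -> R2=(0,0,7) value=7
Op 12: inc R0 by 3 -> R0=(10,0,4) value=14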